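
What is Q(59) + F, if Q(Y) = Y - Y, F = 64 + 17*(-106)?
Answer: -1738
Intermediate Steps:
F = -1738 (F = 64 - 1802 = -1738)
Q(Y) = 0
Q(59) + F = 0 - 1738 = -1738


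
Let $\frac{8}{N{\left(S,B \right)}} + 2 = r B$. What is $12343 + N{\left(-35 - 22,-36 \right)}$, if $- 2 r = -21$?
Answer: $\frac{1172583}{95} \approx 12343.0$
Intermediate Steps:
$r = \frac{21}{2}$ ($r = \left(- \frac{1}{2}\right) \left(-21\right) = \frac{21}{2} \approx 10.5$)
$N{\left(S,B \right)} = \frac{8}{-2 + \frac{21 B}{2}}$
$12343 + N{\left(-35 - 22,-36 \right)} = 12343 + \frac{16}{-4 + 21 \left(-36\right)} = 12343 + \frac{16}{-4 - 756} = 12343 + \frac{16}{-760} = 12343 + 16 \left(- \frac{1}{760}\right) = 12343 - \frac{2}{95} = \frac{1172583}{95}$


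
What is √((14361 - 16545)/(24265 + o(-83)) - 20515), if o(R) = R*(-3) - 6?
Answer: I*√770139091777/6127 ≈ 143.23*I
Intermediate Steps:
o(R) = -6 - 3*R (o(R) = -3*R - 6 = -6 - 3*R)
√((14361 - 16545)/(24265 + o(-83)) - 20515) = √((14361 - 16545)/(24265 + (-6 - 3*(-83))) - 20515) = √(-2184/(24265 + (-6 + 249)) - 20515) = √(-2184/(24265 + 243) - 20515) = √(-2184/24508 - 20515) = √(-2184*1/24508 - 20515) = √(-546/6127 - 20515) = √(-125695951/6127) = I*√770139091777/6127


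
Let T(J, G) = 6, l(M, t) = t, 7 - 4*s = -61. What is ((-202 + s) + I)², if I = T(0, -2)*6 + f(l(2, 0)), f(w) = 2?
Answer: 21609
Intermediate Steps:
s = 17 (s = 7/4 - ¼*(-61) = 7/4 + 61/4 = 17)
I = 38 (I = 6*6 + 2 = 36 + 2 = 38)
((-202 + s) + I)² = ((-202 + 17) + 38)² = (-185 + 38)² = (-147)² = 21609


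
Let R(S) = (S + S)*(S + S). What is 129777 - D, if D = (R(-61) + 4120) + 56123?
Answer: 54650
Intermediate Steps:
R(S) = 4*S**2 (R(S) = (2*S)*(2*S) = 4*S**2)
D = 75127 (D = (4*(-61)**2 + 4120) + 56123 = (4*3721 + 4120) + 56123 = (14884 + 4120) + 56123 = 19004 + 56123 = 75127)
129777 - D = 129777 - 1*75127 = 129777 - 75127 = 54650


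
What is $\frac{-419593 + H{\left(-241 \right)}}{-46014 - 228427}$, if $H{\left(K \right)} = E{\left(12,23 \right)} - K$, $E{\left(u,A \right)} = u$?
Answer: $\frac{419340}{274441} \approx 1.528$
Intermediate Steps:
$H{\left(K \right)} = 12 - K$
$\frac{-419593 + H{\left(-241 \right)}}{-46014 - 228427} = \frac{-419593 + \left(12 - -241\right)}{-46014 - 228427} = \frac{-419593 + \left(12 + 241\right)}{-274441} = \left(-419593 + 253\right) \left(- \frac{1}{274441}\right) = \left(-419340\right) \left(- \frac{1}{274441}\right) = \frac{419340}{274441}$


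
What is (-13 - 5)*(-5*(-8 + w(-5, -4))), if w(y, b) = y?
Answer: -1170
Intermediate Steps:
(-13 - 5)*(-5*(-8 + w(-5, -4))) = (-13 - 5)*(-5*(-8 - 5)) = -(-90)*(-13) = -18*65 = -1170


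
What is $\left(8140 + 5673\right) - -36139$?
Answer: $49952$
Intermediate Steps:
$\left(8140 + 5673\right) - -36139 = 13813 + 36139 = 49952$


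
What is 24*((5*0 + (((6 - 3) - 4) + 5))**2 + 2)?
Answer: 432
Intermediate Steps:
24*((5*0 + (((6 - 3) - 4) + 5))**2 + 2) = 24*((0 + ((3 - 4) + 5))**2 + 2) = 24*((0 + (-1 + 5))**2 + 2) = 24*((0 + 4)**2 + 2) = 24*(4**2 + 2) = 24*(16 + 2) = 24*18 = 432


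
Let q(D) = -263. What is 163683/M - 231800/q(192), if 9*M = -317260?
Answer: 73153430339/83439380 ≈ 876.73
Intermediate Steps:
M = -317260/9 (M = (1/9)*(-317260) = -317260/9 ≈ -35251.)
163683/M - 231800/q(192) = 163683/(-317260/9) - 231800/(-263) = 163683*(-9/317260) - 231800*(-1/263) = -1473147/317260 + 231800/263 = 73153430339/83439380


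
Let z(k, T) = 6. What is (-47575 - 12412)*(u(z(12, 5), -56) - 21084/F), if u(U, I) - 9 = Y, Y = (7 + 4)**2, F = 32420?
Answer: -62889111073/8105 ≈ -7.7593e+6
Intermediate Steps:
Y = 121 (Y = 11**2 = 121)
u(U, I) = 130 (u(U, I) = 9 + 121 = 130)
(-47575 - 12412)*(u(z(12, 5), -56) - 21084/F) = (-47575 - 12412)*(130 - 21084/32420) = -59987*(130 - 21084*1/32420) = -59987*(130 - 5271/8105) = -59987*1048379/8105 = -62889111073/8105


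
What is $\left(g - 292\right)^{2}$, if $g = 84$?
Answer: $43264$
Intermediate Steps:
$\left(g - 292\right)^{2} = \left(84 - 292\right)^{2} = \left(-208\right)^{2} = 43264$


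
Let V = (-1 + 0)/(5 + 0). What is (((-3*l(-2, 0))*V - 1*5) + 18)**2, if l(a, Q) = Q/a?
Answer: 169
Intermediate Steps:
V = -1/5 ≈ -0.20000
(((-3*l(-2, 0))*V - 1*5) + 18)**2 = ((-0/(-2)*(-1/5) - 1*5) + 18)**2 = ((-0*(-1)/2*(-1/5) - 5) + 18)**2 = ((-3*0*(-1/5) - 5) + 18)**2 = ((0*(-1/5) - 5) + 18)**2 = ((0 - 5) + 18)**2 = (-5 + 18)**2 = 13**2 = 169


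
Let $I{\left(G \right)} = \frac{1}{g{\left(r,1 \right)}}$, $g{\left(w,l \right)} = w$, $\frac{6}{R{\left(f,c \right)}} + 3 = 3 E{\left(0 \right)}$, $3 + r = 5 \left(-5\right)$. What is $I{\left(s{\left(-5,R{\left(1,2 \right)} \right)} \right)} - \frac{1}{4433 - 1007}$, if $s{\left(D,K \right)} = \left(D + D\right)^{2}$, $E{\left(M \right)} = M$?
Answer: $- \frac{1727}{47964} \approx -0.036006$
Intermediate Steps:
$r = -28$ ($r = -3 + 5 \left(-5\right) = -3 - 25 = -28$)
$R{\left(f,c \right)} = -2$ ($R{\left(f,c \right)} = \frac{6}{-3 + 3 \cdot 0} = \frac{6}{-3 + 0} = \frac{6}{-3} = 6 \left(- \frac{1}{3}\right) = -2$)
$s{\left(D,K \right)} = 4 D^{2}$ ($s{\left(D,K \right)} = \left(2 D\right)^{2} = 4 D^{2}$)
$I{\left(G \right)} = - \frac{1}{28}$ ($I{\left(G \right)} = \frac{1}{-28} = - \frac{1}{28}$)
$I{\left(s{\left(-5,R{\left(1,2 \right)} \right)} \right)} - \frac{1}{4433 - 1007} = - \frac{1}{28} - \frac{1}{4433 - 1007} = - \frac{1}{28} - \frac{1}{3426} = - \frac{1727}{47964}$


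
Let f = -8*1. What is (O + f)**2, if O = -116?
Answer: 15376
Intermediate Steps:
f = -8
(O + f)**2 = (-116 - 8)**2 = (-124)**2 = 15376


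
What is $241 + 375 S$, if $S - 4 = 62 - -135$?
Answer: $75616$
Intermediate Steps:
$S = 201$ ($S = 4 + \left(62 - -135\right) = 4 + \left(62 + 135\right) = 4 + 197 = 201$)
$241 + 375 S = 241 + 375 \cdot 201 = 241 + 75375 = 75616$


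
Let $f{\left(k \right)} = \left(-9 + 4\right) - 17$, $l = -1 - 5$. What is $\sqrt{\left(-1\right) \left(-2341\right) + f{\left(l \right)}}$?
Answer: $\sqrt{2319} \approx 48.156$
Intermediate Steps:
$l = -6$
$f{\left(k \right)} = -22$ ($f{\left(k \right)} = -5 - 17 = -22$)
$\sqrt{\left(-1\right) \left(-2341\right) + f{\left(l \right)}} = \sqrt{\left(-1\right) \left(-2341\right) - 22} = \sqrt{2341 - 22} = \sqrt{2319}$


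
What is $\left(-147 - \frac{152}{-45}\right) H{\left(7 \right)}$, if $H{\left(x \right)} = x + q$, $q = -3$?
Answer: $- \frac{25852}{45} \approx -574.49$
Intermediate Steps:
$H{\left(x \right)} = -3 + x$ ($H{\left(x \right)} = x - 3 = -3 + x$)
$\left(-147 - \frac{152}{-45}\right) H{\left(7 \right)} = \left(-147 - \frac{152}{-45}\right) \left(-3 + 7\right) = \left(-147 - 152 \left(- \frac{1}{45}\right)\right) 4 = \left(-147 - - \frac{152}{45}\right) 4 = \left(-147 + \frac{152}{45}\right) 4 = \left(- \frac{6463}{45}\right) 4 = - \frac{25852}{45}$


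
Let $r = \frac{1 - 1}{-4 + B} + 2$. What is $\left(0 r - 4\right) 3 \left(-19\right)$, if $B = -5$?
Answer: $228$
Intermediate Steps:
$r = 2$ ($r = \frac{1 - 1}{-4 - 5} + 2 = \frac{0}{-9} + 2 = 0 \left(- \frac{1}{9}\right) + 2 = 0 + 2 = 2$)
$\left(0 r - 4\right) 3 \left(-19\right) = \left(0 \cdot 2 - 4\right) 3 \left(-19\right) = \left(0 - 4\right) 3 \left(-19\right) = \left(-4\right) 3 \left(-19\right) = \left(-12\right) \left(-19\right) = 228$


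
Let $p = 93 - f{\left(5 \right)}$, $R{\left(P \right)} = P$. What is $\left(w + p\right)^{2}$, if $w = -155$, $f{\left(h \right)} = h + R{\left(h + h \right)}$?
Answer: $5929$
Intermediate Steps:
$f{\left(h \right)} = 3 h$ ($f{\left(h \right)} = h + \left(h + h\right) = h + 2 h = 3 h$)
$p = 78$ ($p = 93 - 3 \cdot 5 = 93 - 15 = 78$)
$\left(w + p\right)^{2} = \left(-155 + 78\right)^{2} = \left(-77\right)^{2} = 5929$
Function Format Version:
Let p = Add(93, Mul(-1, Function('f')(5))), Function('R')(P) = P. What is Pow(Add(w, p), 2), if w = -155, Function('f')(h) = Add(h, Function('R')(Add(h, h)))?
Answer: 5929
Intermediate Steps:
Function('f')(h) = Mul(3, h) (Function('f')(h) = Add(h, Add(h, h)) = Add(h, Mul(2, h)) = Mul(3, h))
p = 78 (p = Add(93, Mul(-1, Mul(3, 5))) = Add(93, Mul(-1, 15)) = Add(93, -15) = 78)
Pow(Add(w, p), 2) = Pow(Add(-155, 78), 2) = Pow(-77, 2) = 5929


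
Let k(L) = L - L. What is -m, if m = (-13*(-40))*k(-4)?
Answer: 0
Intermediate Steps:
k(L) = 0
m = 0 (m = -13*(-40)*0 = 520*0 = 0)
-m = -1*0 = 0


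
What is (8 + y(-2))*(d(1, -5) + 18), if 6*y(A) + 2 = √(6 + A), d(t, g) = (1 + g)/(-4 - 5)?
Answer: 1328/9 ≈ 147.56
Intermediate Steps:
d(t, g) = -⅑ - g/9 (d(t, g) = (1 + g)/(-9) = (1 + g)*(-⅑) = -⅑ - g/9)
y(A) = -⅓ + √(6 + A)/6
(8 + y(-2))*(d(1, -5) + 18) = (8 + (-⅓ + √(6 - 2)/6))*((-⅑ - ⅑*(-5)) + 18) = (8 + (-⅓ + √4/6))*((-⅑ + 5/9) + 18) = (8 + (-⅓ + (⅙)*2))*(4/9 + 18) = (8 + (-⅓ + ⅓))*(166/9) = (8 + 0)*(166/9) = 8*(166/9) = 1328/9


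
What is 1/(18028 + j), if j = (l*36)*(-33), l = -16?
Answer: 1/37036 ≈ 2.7001e-5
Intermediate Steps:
j = 19008 (j = -16*36*(-33) = -576*(-33) = 19008)
1/(18028 + j) = 1/(18028 + 19008) = 1/37036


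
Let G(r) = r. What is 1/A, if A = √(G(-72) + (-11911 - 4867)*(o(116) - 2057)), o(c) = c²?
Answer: -I*√191252494/191252494 ≈ -7.231e-5*I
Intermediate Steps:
A = I*√191252494 (A = √(-72 + (-11911 - 4867)*(116² - 2057)) = √(-72 - 16778*(13456 - 2057)) = √(-72 - 16778*11399) = √(-72 - 191252422) = √(-191252494) = I*√191252494 ≈ 13829.0*I)
1/A = 1/(I*√191252494) = -I*√191252494/191252494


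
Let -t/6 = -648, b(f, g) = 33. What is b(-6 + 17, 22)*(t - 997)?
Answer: 95403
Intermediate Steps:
t = 3888 (t = -6*(-648) = 3888)
b(-6 + 17, 22)*(t - 997) = 33*(3888 - 997) = 33*2891 = 95403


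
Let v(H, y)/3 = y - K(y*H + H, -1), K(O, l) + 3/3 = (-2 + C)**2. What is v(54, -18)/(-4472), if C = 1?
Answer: 27/2236 ≈ 0.012075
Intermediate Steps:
K(O, l) = 0 (K(O, l) = -1 + (-2 + 1)**2 = -1 + (-1)**2 = -1 + 1 = 0)
v(H, y) = 3*y (v(H, y) = 3*(y - 1*0) = 3*(y + 0) = 3*y)
v(54, -18)/(-4472) = (3*(-18))/(-4472) = -54*(-1/4472) = 27/2236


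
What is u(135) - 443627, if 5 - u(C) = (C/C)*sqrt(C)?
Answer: -443622 - 3*sqrt(15) ≈ -4.4363e+5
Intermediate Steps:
u(C) = 5 - sqrt(C) (u(C) = 5 - C/C*sqrt(C) = 5 - sqrt(C))
u(135) - 443627 = (5 - sqrt(135)) - 443627 = (5 - 3*sqrt(15)) - 443627 = -443622 - 3*sqrt(15)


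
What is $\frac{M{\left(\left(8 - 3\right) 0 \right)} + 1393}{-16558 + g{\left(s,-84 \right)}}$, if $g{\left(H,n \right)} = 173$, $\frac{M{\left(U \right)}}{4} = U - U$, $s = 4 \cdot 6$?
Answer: $- \frac{1393}{16385} \approx -0.085017$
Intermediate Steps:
$s = 24$
$M{\left(U \right)} = 0$ ($M{\left(U \right)} = 4 \left(U - U\right) = 4 \cdot 0 = 0$)
$\frac{M{\left(\left(8 - 3\right) 0 \right)} + 1393}{-16558 + g{\left(s,-84 \right)}} = \frac{0 + 1393}{-16558 + 173} = \frac{1393}{-16385} = 1393 \left(- \frac{1}{16385}\right) = - \frac{1393}{16385}$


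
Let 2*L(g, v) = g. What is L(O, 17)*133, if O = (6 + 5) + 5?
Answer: 1064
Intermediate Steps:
O = 16 (O = 11 + 5 = 16)
L(g, v) = g/2
L(O, 17)*133 = ((1/2)*16)*133 = 8*133 = 1064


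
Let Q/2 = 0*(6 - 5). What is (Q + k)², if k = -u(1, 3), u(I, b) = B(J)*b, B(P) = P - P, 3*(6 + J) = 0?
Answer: 0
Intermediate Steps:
J = -6 (J = -6 + (⅓)*0 = -6 + 0 = -6)
B(P) = 0
u(I, b) = 0 (u(I, b) = 0*b = 0)
Q = 0 (Q = 2*(0*(6 - 5)) = 2*(0*1) = 2*0 = 0)
k = 0 (k = -1*0 = 0)
(Q + k)² = (0 + 0)² = 0² = 0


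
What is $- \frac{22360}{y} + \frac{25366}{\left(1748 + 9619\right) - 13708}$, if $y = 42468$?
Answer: $- \frac{282397012}{24854397} \approx -11.362$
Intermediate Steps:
$- \frac{22360}{y} + \frac{25366}{\left(1748 + 9619\right) - 13708} = - \frac{22360}{42468} + \frac{25366}{\left(1748 + 9619\right) - 13708} = \left(-22360\right) \frac{1}{42468} + \frac{25366}{11367 - 13708} = - \frac{5590}{10617} + \frac{25366}{-2341} = - \frac{5590}{10617} + 25366 \left(- \frac{1}{2341}\right) = - \frac{5590}{10617} - \frac{25366}{2341} = - \frac{282397012}{24854397}$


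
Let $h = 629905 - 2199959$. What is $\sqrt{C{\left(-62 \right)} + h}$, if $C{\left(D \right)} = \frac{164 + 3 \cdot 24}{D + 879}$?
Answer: $\frac{i \sqrt{1047993581594}}{817} \approx 1253.0 i$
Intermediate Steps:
$C{\left(D \right)} = \frac{236}{879 + D}$ ($C{\left(D \right)} = \frac{164 + 72}{879 + D} = \frac{236}{879 + D}$)
$h = -1570054$ ($h = 629905 - 2199959 = -1570054$)
$\sqrt{C{\left(-62 \right)} + h} = \sqrt{\frac{236}{879 - 62} - 1570054} = \sqrt{\frac{236}{817} - 1570054} = \sqrt{- \frac{1282733882}{817}} = \frac{i \sqrt{1047993581594}}{817}$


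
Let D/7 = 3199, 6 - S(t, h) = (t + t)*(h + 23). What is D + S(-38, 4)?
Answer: 24451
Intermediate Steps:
S(t, h) = 6 - 2*t*(23 + h) (S(t, h) = 6 - (t + t)*(h + 23) = 6 - 2*t*(23 + h))
D = 22393 (D = 7*3199 = 22393)
D + S(-38, 4) = 22393 + (6 - 46*(-38) - 2*4*(-38)) = 22393 + (6 + 1748 + 304) = 22393 + 2058 = 24451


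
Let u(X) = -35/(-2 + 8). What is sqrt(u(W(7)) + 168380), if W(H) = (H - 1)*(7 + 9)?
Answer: sqrt(6061470)/6 ≈ 410.33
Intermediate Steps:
W(H) = -16 + 16*H (W(H) = (-1 + H)*16 = -16 + 16*H)
u(X) = -35/6
sqrt(u(W(7)) + 168380) = sqrt(-35/6 + 168380) = sqrt(1010245/6) = sqrt(6061470)/6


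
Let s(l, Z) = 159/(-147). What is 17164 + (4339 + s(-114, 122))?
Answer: 1053594/49 ≈ 21502.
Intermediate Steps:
s(l, Z) = -53/49 (s(l, Z) = 159*(-1/147) = -53/49)
17164 + (4339 + s(-114, 122)) = 17164 + (4339 - 53/49) = 17164 + 212558/49 = 1053594/49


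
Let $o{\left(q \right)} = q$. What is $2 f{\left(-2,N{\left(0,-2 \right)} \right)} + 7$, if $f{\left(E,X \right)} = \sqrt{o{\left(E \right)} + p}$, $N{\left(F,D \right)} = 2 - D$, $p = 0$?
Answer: $7 + 2 i \sqrt{2} \approx 7.0 + 2.8284 i$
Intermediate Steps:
$f{\left(E,X \right)} = \sqrt{E}$ ($f{\left(E,X \right)} = \sqrt{E + 0} = \sqrt{E}$)
$2 f{\left(-2,N{\left(0,-2 \right)} \right)} + 7 = 2 \sqrt{-2} + 7 = 2 i \sqrt{2} + 7 = 7 + 2 i \sqrt{2}$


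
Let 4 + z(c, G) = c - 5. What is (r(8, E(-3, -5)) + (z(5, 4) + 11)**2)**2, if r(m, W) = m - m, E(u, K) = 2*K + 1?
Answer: 2401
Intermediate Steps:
z(c, G) = -9 + c (z(c, G) = -4 + (c - 5) = -4 + (-5 + c) = -9 + c)
E(u, K) = 1 + 2*K
r(m, W) = 0
(r(8, E(-3, -5)) + (z(5, 4) + 11)**2)**2 = (0 + ((-9 + 5) + 11)**2)**2 = (0 + (-4 + 11)**2)**2 = (0 + 7**2)**2 = (0 + 49)**2 = 49**2 = 2401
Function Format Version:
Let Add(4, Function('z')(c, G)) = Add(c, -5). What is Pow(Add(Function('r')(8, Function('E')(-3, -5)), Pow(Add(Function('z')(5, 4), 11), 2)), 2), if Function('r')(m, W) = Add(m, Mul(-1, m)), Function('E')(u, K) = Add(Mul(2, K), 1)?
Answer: 2401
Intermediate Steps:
Function('z')(c, G) = Add(-9, c) (Function('z')(c, G) = Add(-4, Add(c, -5)) = Add(-4, Add(-5, c)) = Add(-9, c))
Function('E')(u, K) = Add(1, Mul(2, K))
Function('r')(m, W) = 0
Pow(Add(Function('r')(8, Function('E')(-3, -5)), Pow(Add(Function('z')(5, 4), 11), 2)), 2) = Pow(Add(0, Pow(Add(Add(-9, 5), 11), 2)), 2) = Pow(Add(0, Pow(Add(-4, 11), 2)), 2) = Pow(Add(0, Pow(7, 2)), 2) = Pow(Add(0, 49), 2) = Pow(49, 2) = 2401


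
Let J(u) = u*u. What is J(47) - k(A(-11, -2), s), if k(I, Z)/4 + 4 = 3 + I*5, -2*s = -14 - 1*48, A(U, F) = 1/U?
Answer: 24363/11 ≈ 2214.8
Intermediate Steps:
s = 31 (s = -(-14 - 1*48)/2 = -(-14 - 48)/2 = -1/2*(-62) = 31)
J(u) = u**2
k(I, Z) = -4 + 20*I (k(I, Z) = -16 + 4*(3 + I*5) = -16 + 4*(3 + 5*I) = -16 + (12 + 20*I) = -4 + 20*I)
J(47) - k(A(-11, -2), s) = 47**2 - (-4 + 20/(-11)) = 2209 - (-4 + 20*(-1/11)) = 2209 - (-4 - 20/11) = 2209 - 1*(-64/11) = 2209 + 64/11 = 24363/11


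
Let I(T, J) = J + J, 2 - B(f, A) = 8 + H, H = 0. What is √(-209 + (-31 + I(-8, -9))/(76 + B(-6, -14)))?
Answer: 3*I*√2330/10 ≈ 14.481*I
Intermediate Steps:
B(f, A) = -6 (B(f, A) = 2 - (8 + 0) = 2 - 1*8 = 2 - 8 = -6)
I(T, J) = 2*J
√(-209 + (-31 + I(-8, -9))/(76 + B(-6, -14))) = √(-209 + (-31 + 2*(-9))/(76 - 6)) = √(-209 + (-31 - 18)/70) = √(-209 - 49*1/70) = √(-209 - 7/10) = √(-2097/10) = 3*I*√2330/10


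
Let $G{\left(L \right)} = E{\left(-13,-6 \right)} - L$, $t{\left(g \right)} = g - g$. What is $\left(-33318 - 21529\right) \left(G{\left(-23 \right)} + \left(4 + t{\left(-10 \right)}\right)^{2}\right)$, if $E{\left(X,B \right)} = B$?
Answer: $-1809951$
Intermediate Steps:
$t{\left(g \right)} = 0$
$G{\left(L \right)} = -6 - L$
$\left(-33318 - 21529\right) \left(G{\left(-23 \right)} + \left(4 + t{\left(-10 \right)}\right)^{2}\right) = \left(-33318 - 21529\right) \left(\left(-6 - -23\right) + \left(4 + 0\right)^{2}\right) = - 54847 \left(\left(-6 + 23\right) + 4^{2}\right) = - 54847 \left(17 + 16\right) = \left(-54847\right) 33 = -1809951$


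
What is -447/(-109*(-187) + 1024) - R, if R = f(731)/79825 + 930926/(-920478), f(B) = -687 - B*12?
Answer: 872160690514907/786462742992225 ≈ 1.1090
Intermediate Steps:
f(B) = -687 - 12*B
R = -41508984676/36738578175 (R = (-687 - 12*731)/79825 + 930926/(-920478) = (-687 - 8772)*(1/79825) + 930926*(-1/920478) = -9459*1/79825 - 465463/460239 = -9459/79825 - 465463/460239 = -41508984676/36738578175 ≈ -1.1298)
-447/(-109*(-187) + 1024) - R = -447/(-109*(-187) + 1024) - 1*(-41508984676/36738578175) = -447/(20383 + 1024) + 41508984676/36738578175 = -447/21407 + 41508984676/36738578175 = 872160690514907/786462742992225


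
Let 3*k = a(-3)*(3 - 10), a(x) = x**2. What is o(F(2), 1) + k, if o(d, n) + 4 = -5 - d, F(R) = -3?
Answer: -27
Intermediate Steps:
o(d, n) = -9 - d (o(d, n) = -4 + (-5 - d) = -9 - d)
k = -21 (k = ((-3)**2*(3 - 10))/3 = (9*(-7))/3 = (1/3)*(-63) = -21)
o(F(2), 1) + k = (-9 - 1*(-3)) - 21 = (-9 + 3) - 21 = -6 - 21 = -27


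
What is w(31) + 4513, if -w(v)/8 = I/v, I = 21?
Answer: 139735/31 ≈ 4507.6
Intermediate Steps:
w(v) = -168/v
w(31) + 4513 = -168/31 + 4513 = 139735/31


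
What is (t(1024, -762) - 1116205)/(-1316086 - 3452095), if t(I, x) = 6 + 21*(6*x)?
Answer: 110201/433471 ≈ 0.25423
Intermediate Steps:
t(I, x) = 6 + 126*x
(t(1024, -762) - 1116205)/(-1316086 - 3452095) = ((6 + 126*(-762)) - 1116205)/(-1316086 - 3452095) = ((6 - 96012) - 1116205)/(-4768181) = (-96006 - 1116205)*(-1/4768181) = -1212211*(-1/4768181) = 110201/433471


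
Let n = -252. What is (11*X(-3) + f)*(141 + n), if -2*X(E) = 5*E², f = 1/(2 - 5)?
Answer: 55019/2 ≈ 27510.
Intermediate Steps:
f = -⅓ (f = 1/(-3) = -⅓ ≈ -0.33333)
X(E) = -5*E²/2
(11*X(-3) + f)*(141 + n) = (11*(-5/2*(-3)²) - ⅓)*(141 - 252) = (11*(-5/2*9) - ⅓)*(-111) = (11*(-45/2) - ⅓)*(-111) = (-495/2 - ⅓)*(-111) = -1487/6*(-111) = 55019/2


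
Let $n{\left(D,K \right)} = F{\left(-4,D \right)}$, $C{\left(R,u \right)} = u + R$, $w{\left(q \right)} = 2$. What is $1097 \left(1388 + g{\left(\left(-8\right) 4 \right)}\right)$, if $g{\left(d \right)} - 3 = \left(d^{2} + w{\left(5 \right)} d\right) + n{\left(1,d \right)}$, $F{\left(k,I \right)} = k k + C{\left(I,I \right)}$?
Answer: $2598793$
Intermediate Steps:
$C{\left(R,u \right)} = R + u$
$F{\left(k,I \right)} = k^{2} + 2 I$ ($F{\left(k,I \right)} = k k + \left(I + I\right) = k^{2} + 2 I$)
$n{\left(D,K \right)} = 16 + 2 D$ ($n{\left(D,K \right)} = \left(-4\right)^{2} + 2 D = 16 + 2 D$)
$g{\left(d \right)} = 21 + d^{2} + 2 d$ ($g{\left(d \right)} = 3 + \left(\left(d^{2} + 2 d\right) + \left(16 + 2 \cdot 1\right)\right) = 3 + \left(\left(d^{2} + 2 d\right) + \left(16 + 2\right)\right) = 3 + \left(\left(d^{2} + 2 d\right) + 18\right) = 3 + \left(18 + d^{2} + 2 d\right) = 21 + d^{2} + 2 d$)
$1097 \left(1388 + g{\left(\left(-8\right) 4 \right)}\right) = 1097 \left(1388 + \left(21 + \left(\left(-8\right) 4\right)^{2} + 2 \left(\left(-8\right) 4\right)\right)\right) = 1097 \left(1388 + \left(21 + \left(-32\right)^{2} + 2 \left(-32\right)\right)\right) = 1097 \left(1388 + \left(21 + 1024 - 64\right)\right) = 1097 \left(1388 + 981\right) = 1097 \cdot 2369 = 2598793$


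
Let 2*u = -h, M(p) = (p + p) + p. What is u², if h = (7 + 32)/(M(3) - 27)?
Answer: 169/144 ≈ 1.1736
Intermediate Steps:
M(p) = 3*p (M(p) = 2*p + p = 3*p)
h = -13/6 (h = (7 + 32)/(3*3 - 27) = 39/(9 - 27) = 39/(-18) = 39*(-1/18) = -13/6 ≈ -2.1667)
u = 13/12 (u = (-1*(-13/6))/2 = (½)*(13/6) = 13/12 ≈ 1.0833)
u² = (13/12)² = 169/144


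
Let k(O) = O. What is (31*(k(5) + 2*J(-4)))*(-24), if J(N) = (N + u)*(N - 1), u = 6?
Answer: 11160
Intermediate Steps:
J(N) = (-1 + N)*(6 + N) (J(N) = (N + 6)*(N - 1) = (6 + N)*(-1 + N) = (-1 + N)*(6 + N))
(31*(k(5) + 2*J(-4)))*(-24) = (31*(5 + 2*(-6 + (-4)² + 5*(-4))))*(-24) = (31*(5 + 2*(-6 + 16 - 20)))*(-24) = (31*(5 + 2*(-10)))*(-24) = (31*(5 - 20))*(-24) = (31*(-15))*(-24) = -465*(-24) = 11160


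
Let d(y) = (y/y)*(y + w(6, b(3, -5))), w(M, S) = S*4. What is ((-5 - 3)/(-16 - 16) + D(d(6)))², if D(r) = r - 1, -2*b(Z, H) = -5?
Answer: 3721/16 ≈ 232.56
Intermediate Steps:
b(Z, H) = 5/2 (b(Z, H) = -½*(-5) = 5/2)
w(M, S) = 4*S
d(y) = 10 + y (d(y) = (y/y)*(y + 4*(5/2)) = 1*(y + 10) = 1*(10 + y) = 10 + y)
D(r) = -1 + r
((-5 - 3)/(-16 - 16) + D(d(6)))² = ((-5 - 3)/(-16 - 16) + (-1 + (10 + 6)))² = (-8/(-32) + (-1 + 16))² = (-8*(-1/32) + 15)² = (¼ + 15)² = (61/4)² = 3721/16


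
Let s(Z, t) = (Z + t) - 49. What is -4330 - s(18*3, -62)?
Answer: -4273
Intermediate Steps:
s(Z, t) = -49 + Z + t
-4330 - s(18*3, -62) = -4330 - (-49 + 18*3 - 62) = -4330 - (-49 + 54 - 62) = -4330 - 1*(-57) = -4330 + 57 = -4273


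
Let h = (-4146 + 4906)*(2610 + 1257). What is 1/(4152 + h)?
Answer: 1/2943072 ≈ 3.3978e-7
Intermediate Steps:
h = 2938920 (h = 760*3867 = 2938920)
1/(4152 + h) = 1/(4152 + 2938920) = 1/2943072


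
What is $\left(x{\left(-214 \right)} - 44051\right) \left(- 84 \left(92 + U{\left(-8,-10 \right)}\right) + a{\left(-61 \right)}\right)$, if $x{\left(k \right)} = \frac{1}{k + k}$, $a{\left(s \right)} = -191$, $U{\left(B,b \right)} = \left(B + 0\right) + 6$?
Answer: $\frac{146136028579}{428} \approx 3.4144 \cdot 10^{8}$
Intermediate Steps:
$U{\left(B,b \right)} = 6 + B$ ($U{\left(B,b \right)} = B + 6 = 6 + B$)
$x{\left(k \right)} = \frac{1}{2 k}$
$\left(x{\left(-214 \right)} - 44051\right) \left(- 84 \left(92 + U{\left(-8,-10 \right)}\right) + a{\left(-61 \right)}\right) = \left(\frac{1}{2 \left(-214\right)} - 44051\right) \left(- 84 \left(92 + \left(6 - 8\right)\right) - 191\right) = \left(\frac{1}{2} \left(- \frac{1}{214}\right) - 44051\right) \left(- 84 \left(92 - 2\right) - 191\right) = \left(- \frac{1}{428} - 44051\right) \left(\left(-84\right) 90 - 191\right) = - \frac{18853829 \left(-7560 - 191\right)}{428} = \left(- \frac{18853829}{428}\right) \left(-7751\right) = \frac{146136028579}{428}$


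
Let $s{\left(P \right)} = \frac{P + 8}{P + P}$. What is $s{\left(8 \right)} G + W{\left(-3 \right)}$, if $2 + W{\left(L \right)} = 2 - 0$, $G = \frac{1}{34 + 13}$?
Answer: $\frac{1}{47} \approx 0.021277$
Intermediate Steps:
$G = \frac{1}{47} \approx 0.021277$
$s{\left(P \right)} = \frac{8 + P}{2 P}$
$W{\left(L \right)} = 0$ ($W{\left(L \right)} = -2 + \left(2 - 0\right) = -2 + \left(2 + 0\right) = -2 + 2 = 0$)
$s{\left(8 \right)} G + W{\left(-3 \right)} = \frac{8 + 8}{2 \cdot 8} \cdot \frac{1}{47} + 0 = \frac{1}{2} \cdot \frac{1}{8} \cdot 16 \cdot \frac{1}{47} + 0 = 1 \cdot \frac{1}{47} + 0 = \frac{1}{47} + 0 = \frac{1}{47}$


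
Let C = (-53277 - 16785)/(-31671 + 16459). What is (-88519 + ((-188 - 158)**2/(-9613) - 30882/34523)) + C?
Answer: -223461742366139521/2524200169994 ≈ -88528.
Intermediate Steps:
C = 35031/7606 (C = -70062/(-15212) = -70062*(-1/15212) = 35031/7606 ≈ 4.6057)
(-88519 + ((-188 - 158)**2/(-9613) - 30882/34523)) + C = (-88519 + ((-188 - 158)**2/(-9613) - 30882/34523)) + 35031/7606 = (-88519 + ((-346)**2*(-1/9613) - 30882*1/34523)) + 35031/7606 = (-88519 + (119716*(-1/9613) - 30882/34523)) + 35031/7606 = (-88519 + (-119716/9613 - 30882/34523)) + 35031/7606 = (-88519 - 4429824134/331869599) + 35031/7606 = -29381194858015/331869599 + 35031/7606 = -223461742366139521/2524200169994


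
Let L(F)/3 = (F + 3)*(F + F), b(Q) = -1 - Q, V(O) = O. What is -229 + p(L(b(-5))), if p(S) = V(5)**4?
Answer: 396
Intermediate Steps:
L(F) = 6*F*(3 + F) (L(F) = 3*((F + 3)*(F + F)) = 3*((3 + F)*(2*F)) = 3*(2*F*(3 + F)) = 6*F*(3 + F))
p(S) = 625 (p(S) = 5**4 = 625)
-229 + p(L(b(-5))) = -229 + 625 = 396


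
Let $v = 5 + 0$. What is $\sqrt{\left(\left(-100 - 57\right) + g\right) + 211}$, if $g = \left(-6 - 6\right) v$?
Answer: $i \sqrt{6} \approx 2.4495 i$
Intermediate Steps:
$v = 5$
$g = -60$ ($g = \left(-6 - 6\right) 5 = \left(-12\right) 5 = -60$)
$\sqrt{\left(\left(-100 - 57\right) + g\right) + 211} = \sqrt{\left(\left(-100 - 57\right) - 60\right) + 211} = \sqrt{\left(-157 - 60\right) + 211} = \sqrt{-217 + 211} = \sqrt{-6} = i \sqrt{6}$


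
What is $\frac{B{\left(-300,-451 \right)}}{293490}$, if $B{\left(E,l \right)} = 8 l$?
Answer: $- \frac{1804}{146745} \approx -0.012293$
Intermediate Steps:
$\frac{B{\left(-300,-451 \right)}}{293490} = \frac{8 \left(-451\right)}{293490} = \left(-3608\right) \frac{1}{293490} = - \frac{1804}{146745}$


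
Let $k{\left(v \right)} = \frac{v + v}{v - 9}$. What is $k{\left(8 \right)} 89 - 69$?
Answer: $-1493$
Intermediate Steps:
$k{\left(v \right)} = \frac{2 v}{-9 + v}$
$k{\left(8 \right)} 89 - 69 = 2 \cdot 8 \frac{1}{-9 + 8} \cdot 89 - 69 = 2 \cdot 8 \frac{1}{-1} \cdot 89 - 69 = 2 \cdot 8 \left(-1\right) 89 - 69 = \left(-16\right) 89 - 69 = -1424 - 69 = -1493$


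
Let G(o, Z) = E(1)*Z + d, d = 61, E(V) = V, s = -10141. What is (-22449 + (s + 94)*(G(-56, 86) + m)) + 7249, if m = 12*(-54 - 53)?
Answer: 11408239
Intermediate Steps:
m = -1284 (m = 12*(-107) = -1284)
G(o, Z) = 61 + Z (G(o, Z) = 1*Z + 61 = Z + 61 = 61 + Z)
(-22449 + (s + 94)*(G(-56, 86) + m)) + 7249 = (-22449 + (-10141 + 94)*((61 + 86) - 1284)) + 7249 = (-22449 - 10047*(147 - 1284)) + 7249 = (-22449 - 10047*(-1137)) + 7249 = (-22449 + 11423439) + 7249 = 11400990 + 7249 = 11408239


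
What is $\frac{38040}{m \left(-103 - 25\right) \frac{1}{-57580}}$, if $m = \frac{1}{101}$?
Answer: $\frac{6913270725}{4} \approx 1.7283 \cdot 10^{9}$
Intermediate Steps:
$m = \frac{1}{101} \approx 0.009901$
$\frac{38040}{m \left(-103 - 25\right) \frac{1}{-57580}} = \frac{38040}{\frac{-103 - 25}{101} \frac{1}{-57580}} = \frac{38040}{\frac{1}{101} \left(-128\right) \left(- \frac{1}{57580}\right)} = \frac{38040}{\left(- \frac{128}{101}\right) \left(- \frac{1}{57580}\right)} = \frac{38040}{\frac{32}{1453895}} = 38040 \cdot \frac{1453895}{32} = \frac{6913270725}{4}$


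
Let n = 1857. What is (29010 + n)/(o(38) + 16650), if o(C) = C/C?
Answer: 30867/16651 ≈ 1.8538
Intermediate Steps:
o(C) = 1
(29010 + n)/(o(38) + 16650) = (29010 + 1857)/(1 + 16650) = 30867/16651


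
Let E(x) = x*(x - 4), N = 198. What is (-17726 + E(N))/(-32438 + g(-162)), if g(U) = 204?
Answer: -10343/16117 ≈ -0.64174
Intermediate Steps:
E(x) = x*(-4 + x)
(-17726 + E(N))/(-32438 + g(-162)) = (-17726 + 198*(-4 + 198))/(-32438 + 204) = (-17726 + 198*194)/(-32234) = (-17726 + 38412)*(-1/32234) = 20686*(-1/32234) = -10343/16117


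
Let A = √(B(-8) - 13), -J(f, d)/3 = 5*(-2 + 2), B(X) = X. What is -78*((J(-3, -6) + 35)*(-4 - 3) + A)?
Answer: 19110 - 78*I*√21 ≈ 19110.0 - 357.44*I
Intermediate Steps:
J(f, d) = 0 (J(f, d) = -15*(-2 + 2) = -15*0 = -3*0 = 0)
A = I*√21 (A = √(-8 - 13) = √(-21) = I*√21 ≈ 4.5826*I)
-78*((J(-3, -6) + 35)*(-4 - 3) + A) = -78*((0 + 35)*(-4 - 3) + I*√21) = -78*(35*(-7) + I*√21) = -78*(-245 + I*√21) = 19110 - 78*I*√21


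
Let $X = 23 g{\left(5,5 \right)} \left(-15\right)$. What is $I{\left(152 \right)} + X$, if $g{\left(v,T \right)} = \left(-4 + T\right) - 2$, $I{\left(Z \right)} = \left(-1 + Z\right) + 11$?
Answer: $507$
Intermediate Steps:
$I{\left(Z \right)} = 10 + Z$
$g{\left(v,T \right)} = -6 + T$
$X = 345$ ($X = 23 \left(-6 + 5\right) \left(-15\right) = 23 \left(-1\right) \left(-15\right) = \left(-23\right) \left(-15\right) = 345$)
$I{\left(152 \right)} + X = \left(10 + 152\right) + 345 = 162 + 345 = 507$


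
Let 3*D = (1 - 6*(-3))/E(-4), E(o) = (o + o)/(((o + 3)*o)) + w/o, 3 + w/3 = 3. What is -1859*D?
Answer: 35321/6 ≈ 5886.8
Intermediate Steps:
w = 0 (w = -9 + 3*3 = -9 + 9 = 0)
E(o) = 2/(3 + o) (E(o) = (o + o)/(((o + 3)*o)) + 0/o = (2*o)/(((3 + o)*o)) + 0 = (2*o)/((o*(3 + o))) + 0 = (2*o)*(1/(o*(3 + o))) + 0 = 2/(3 + o) + 0 = 2/(3 + o))
D = -19/6 (D = ((1 - 6*(-3))/((2/(3 - 4))))/3 = ((1 - 1*(-18))/((2/(-1))))/3 = ((1 + 18)/((2*(-1))))/3 = (19/(-2))/3 = (19*(-½))/3 = (⅓)*(-19/2) = -19/6 ≈ -3.1667)
-1859*D = -1859*(-19/6) = 35321/6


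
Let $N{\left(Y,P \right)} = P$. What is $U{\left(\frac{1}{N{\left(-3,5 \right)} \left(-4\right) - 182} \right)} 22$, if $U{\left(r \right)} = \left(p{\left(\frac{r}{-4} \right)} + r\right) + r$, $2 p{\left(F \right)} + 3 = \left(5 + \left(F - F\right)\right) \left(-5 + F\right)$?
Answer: $- \frac{248985}{808} \approx -308.15$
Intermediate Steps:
$p{\left(F \right)} = -14 + \frac{5 F}{2}$ ($p{\left(F \right)} = - \frac{3}{2} + \frac{\left(5 + \left(F - F\right)\right) \left(-5 + F\right)}{2} = - \frac{3}{2} + \frac{\left(5 + 0\right) \left(-5 + F\right)}{2} = - \frac{3}{2} + \frac{5 \left(-5 + F\right)}{2} = - \frac{3}{2} + \frac{-25 + 5 F}{2} = - \frac{3}{2} + \left(- \frac{25}{2} + \frac{5 F}{2}\right) = -14 + \frac{5 F}{2}$)
$U{\left(r \right)} = -14 + \frac{11 r}{8}$ ($U{\left(r \right)} = \left(\left(-14 + \frac{5 \frac{r}{-4}}{2}\right) + r\right) + r = \left(\left(-14 + \frac{5 r \left(- \frac{1}{4}\right)}{2}\right) + r\right) + r = \left(\left(-14 + \frac{5 \left(- \frac{r}{4}\right)}{2}\right) + r\right) + r = \left(\left(-14 - \frac{5 r}{8}\right) + r\right) + r = \left(-14 + \frac{3 r}{8}\right) + r = -14 + \frac{11 r}{8}$)
$U{\left(\frac{1}{N{\left(-3,5 \right)} \left(-4\right) - 182} \right)} 22 = \left(-14 + \frac{11}{8 \left(5 \left(-4\right) - 182\right)}\right) 22 = \left(-14 + \frac{11}{8 \left(-20 - 182\right)}\right) 22 = \left(-14 + \frac{11}{8 \left(-202\right)}\right) 22 = \left(-14 + \frac{11}{8} \left(- \frac{1}{202}\right)\right) 22 = \left(-14 - \frac{11}{1616}\right) 22 = \left(- \frac{22635}{1616}\right) 22 = - \frac{248985}{808}$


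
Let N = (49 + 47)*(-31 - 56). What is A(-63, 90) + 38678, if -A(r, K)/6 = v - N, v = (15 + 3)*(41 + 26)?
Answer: -18670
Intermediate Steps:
N = -8352 (N = 96*(-87) = -8352)
v = 1206 (v = 18*67 = 1206)
A(r, K) = -57348 (A(r, K) = -6*(1206 - 1*(-8352)) = -6*(1206 + 8352) = -6*9558 = -57348)
A(-63, 90) + 38678 = -57348 + 38678 = -18670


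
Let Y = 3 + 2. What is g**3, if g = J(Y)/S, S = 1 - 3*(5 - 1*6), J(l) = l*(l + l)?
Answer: 15625/8 ≈ 1953.1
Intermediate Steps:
Y = 5
J(l) = 2*l**2 (J(l) = l*(2*l) = 2*l**2)
S = 4 (S = 1 - 3*(5 - 6) = 1 - 3*(-1) = 1 + 3 = 4)
g = 25/2 (g = (2*5**2)/4 = (2*25)*(1/4) = 50*(1/4) = 25/2 ≈ 12.500)
g**3 = (25/2)**3 = 15625/8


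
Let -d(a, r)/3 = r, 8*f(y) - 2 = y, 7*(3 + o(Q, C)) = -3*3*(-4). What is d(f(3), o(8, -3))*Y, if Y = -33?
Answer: 1485/7 ≈ 212.14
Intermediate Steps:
o(Q, C) = 15/7 (o(Q, C) = -3 + (-3*3*(-4))/7 = -3 + (-9*(-4))/7 = -3 + (1/7)*36 = -3 + 36/7 = 15/7)
f(y) = 1/4 + y/8
d(a, r) = -3*r
d(f(3), o(8, -3))*Y = -3*15/7*(-33) = -45/7*(-33) = 1485/7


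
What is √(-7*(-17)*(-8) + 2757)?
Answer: 19*√5 ≈ 42.485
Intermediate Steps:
√(-7*(-17)*(-8) + 2757) = √(119*(-8) + 2757) = √(-952 + 2757) = √1805 = 19*√5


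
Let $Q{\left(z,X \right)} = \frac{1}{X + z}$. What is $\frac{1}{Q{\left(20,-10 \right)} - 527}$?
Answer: $- \frac{10}{5269} \approx -0.0018979$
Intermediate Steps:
$\frac{1}{Q{\left(20,-10 \right)} - 527} = \frac{1}{\frac{1}{-10 + 20} - 527} = \frac{1}{\frac{1}{10} - 527} = \frac{1}{- \frac{5269}{10}} = - \frac{10}{5269}$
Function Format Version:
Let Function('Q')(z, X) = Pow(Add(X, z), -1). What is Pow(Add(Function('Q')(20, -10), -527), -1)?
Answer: Rational(-10, 5269) ≈ -0.0018979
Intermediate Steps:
Pow(Add(Function('Q')(20, -10), -527), -1) = Pow(Add(Pow(Add(-10, 20), -1), -527), -1) = Pow(Add(Pow(10, -1), -527), -1) = Pow(Add(Rational(1, 10), -527), -1) = Pow(Rational(-5269, 10), -1) = Rational(-10, 5269)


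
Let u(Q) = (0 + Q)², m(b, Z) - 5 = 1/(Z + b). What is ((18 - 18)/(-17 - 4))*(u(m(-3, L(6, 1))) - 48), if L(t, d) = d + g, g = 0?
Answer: 0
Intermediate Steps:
L(t, d) = d (L(t, d) = d + 0 = d)
m(b, Z) = 5 + 1/(Z + b)
u(Q) = Q²
((18 - 18)/(-17 - 4))*(u(m(-3, L(6, 1))) - 48) = ((18 - 18)/(-17 - 4))*(((1 + 5*1 + 5*(-3))/(1 - 3))² - 48) = (0/(-21))*(((1 + 5 - 15)/(-2))² - 48) = (0*(-1/21))*((-½*(-9))² - 48) = 0*((9/2)² - 48) = 0*(81/4 - 48) = 0*(-111/4) = 0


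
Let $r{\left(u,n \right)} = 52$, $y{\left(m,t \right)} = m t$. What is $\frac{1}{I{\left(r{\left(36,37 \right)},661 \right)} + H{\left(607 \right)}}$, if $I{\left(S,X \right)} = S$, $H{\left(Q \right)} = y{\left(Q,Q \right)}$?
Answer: $\frac{1}{368501} \approx 2.7137 \cdot 10^{-6}$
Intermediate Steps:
$H{\left(Q \right)} = Q^{2}$ ($H{\left(Q \right)} = Q Q = Q^{2}$)
$\frac{1}{I{\left(r{\left(36,37 \right)},661 \right)} + H{\left(607 \right)}} = \frac{1}{52 + 607^{2}} = \frac{1}{52 + 368449} = \frac{1}{368501}$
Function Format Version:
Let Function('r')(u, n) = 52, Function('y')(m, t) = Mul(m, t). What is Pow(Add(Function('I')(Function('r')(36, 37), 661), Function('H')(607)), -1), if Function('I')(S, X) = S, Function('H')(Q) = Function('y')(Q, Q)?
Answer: Rational(1, 368501) ≈ 2.7137e-6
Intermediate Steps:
Function('H')(Q) = Pow(Q, 2) (Function('H')(Q) = Mul(Q, Q) = Pow(Q, 2))
Pow(Add(Function('I')(Function('r')(36, 37), 661), Function('H')(607)), -1) = Pow(Add(52, Pow(607, 2)), -1) = Pow(Add(52, 368449), -1) = Pow(368501, -1) = Rational(1, 368501)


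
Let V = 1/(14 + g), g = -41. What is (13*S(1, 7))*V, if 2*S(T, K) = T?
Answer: -13/54 ≈ -0.24074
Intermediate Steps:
S(T, K) = T/2
V = -1/27 (V = 1/(14 - 41) = 1/(-27) = -1/27 ≈ -0.037037)
(13*S(1, 7))*V = (13*((1/2)*1))*(-1/27) = (13*(1/2))*(-1/27) = (13/2)*(-1/27) = -13/54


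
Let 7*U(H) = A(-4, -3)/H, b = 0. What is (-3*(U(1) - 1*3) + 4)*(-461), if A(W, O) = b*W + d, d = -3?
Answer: -46100/7 ≈ -6585.7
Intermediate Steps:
A(W, O) = -3 (A(W, O) = 0*W - 3 = 0 - 3 = -3)
U(H) = -3/(7*H) (U(H) = (-3/H)/7 = -3/(7*H))
(-3*(U(1) - 1*3) + 4)*(-461) = (-3*(-3/7/1 - 1*3) + 4)*(-461) = (-3*(-3/7*1 - 3) + 4)*(-461) = (-3*(-3/7 - 3) + 4)*(-461) = (-3*(-24/7) + 4)*(-461) = (72/7 + 4)*(-461) = (100/7)*(-461) = -46100/7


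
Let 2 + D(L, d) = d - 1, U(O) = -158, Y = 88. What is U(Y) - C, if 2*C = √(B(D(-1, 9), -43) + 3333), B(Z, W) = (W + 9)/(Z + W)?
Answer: -158 - √4564135/74 ≈ -186.87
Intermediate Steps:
D(L, d) = -3 + d (D(L, d) = -2 + (d - 1) = -2 + (-1 + d) = -3 + d)
B(Z, W) = (9 + W)/(W + Z)
C = √4564135/74 (C = √((9 - 43)/(-43 + (-3 + 9)) + 3333)/2 = √(-34/(-43 + 6) + 3333)/2 = √(-34/(-37) + 3333)/2 = √(-1/37*(-34) + 3333)/2 = √(34/37 + 3333)/2 = √(123355/37)/2 = (√4564135/37)/2 = √4564135/74 ≈ 28.870)
U(Y) - C = -158 - √4564135/74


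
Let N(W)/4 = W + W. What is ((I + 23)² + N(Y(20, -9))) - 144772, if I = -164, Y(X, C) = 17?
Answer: -124755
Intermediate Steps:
N(W) = 8*W (N(W) = 4*(W + W) = 4*(2*W) = 8*W)
((I + 23)² + N(Y(20, -9))) - 144772 = ((-164 + 23)² + 8*17) - 144772 = ((-141)² + 136) - 144772 = (19881 + 136) - 144772 = 20017 - 144772 = -124755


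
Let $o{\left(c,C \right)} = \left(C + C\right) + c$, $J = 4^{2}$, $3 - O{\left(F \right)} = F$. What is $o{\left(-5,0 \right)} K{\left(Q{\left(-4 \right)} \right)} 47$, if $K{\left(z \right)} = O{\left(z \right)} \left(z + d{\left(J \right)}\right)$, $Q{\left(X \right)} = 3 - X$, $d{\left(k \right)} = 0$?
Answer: $6580$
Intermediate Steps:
$O{\left(F \right)} = 3 - F$
$J = 16$
$K{\left(z \right)} = z \left(3 - z\right)$ ($K{\left(z \right)} = \left(3 - z\right) \left(z + 0\right) = \left(3 - z\right) z = z \left(3 - z\right)$)
$o{\left(c,C \right)} = c + 2 C$ ($o{\left(c,C \right)} = 2 C + c = c + 2 C$)
$o{\left(-5,0 \right)} K{\left(Q{\left(-4 \right)} \right)} 47 = \left(-5 + 2 \cdot 0\right) \left(3 - -4\right) \left(3 - \left(3 - -4\right)\right) 47 = \left(-5 + 0\right) \left(3 + 4\right) \left(3 - \left(3 + 4\right)\right) 47 = - 5 \cdot 7 \left(3 - 7\right) 47 = - 5 \cdot 7 \left(-4\right) 47 = \left(-5\right) \left(-28\right) 47 = 140 \cdot 47 = 6580$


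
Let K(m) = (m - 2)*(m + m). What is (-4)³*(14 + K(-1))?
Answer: -1280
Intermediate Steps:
K(m) = 2*m*(-2 + m) (K(m) = (-2 + m)*(2*m) = 2*m*(-2 + m))
(-4)³*(14 + K(-1)) = (-4)³*(14 + 2*(-1)*(-2 - 1)) = -64*(14 + 2*(-1)*(-3)) = -64*(14 + 6) = -64*20 = -1280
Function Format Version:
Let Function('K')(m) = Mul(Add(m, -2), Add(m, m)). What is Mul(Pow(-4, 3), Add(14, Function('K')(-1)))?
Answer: -1280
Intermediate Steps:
Function('K')(m) = Mul(2, m, Add(-2, m)) (Function('K')(m) = Mul(Add(-2, m), Mul(2, m)) = Mul(2, m, Add(-2, m)))
Mul(Pow(-4, 3), Add(14, Function('K')(-1))) = Mul(Pow(-4, 3), Add(14, Mul(2, -1, Add(-2, -1)))) = Mul(-64, Add(14, Mul(2, -1, -3))) = Mul(-64, Add(14, 6)) = Mul(-64, 20) = -1280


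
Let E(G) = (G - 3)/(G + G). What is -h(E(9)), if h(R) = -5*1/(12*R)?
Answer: 5/4 ≈ 1.2500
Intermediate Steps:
E(G) = (-3 + G)/(2*G) (E(G) = (-3 + G)/((2*G)) = (-3 + G)*(1/(2*G)) = (-3 + G)/(2*G))
h(R) = -5/(12*R)
-h(E(9)) = -(-5)/(12*((½)*(-3 + 9)/9)) = -(-5)/(12*((½)*(⅑)*6)) = -(-5)/(12*⅓) = -(-5)*3/12 = -1*(-5/4) = 5/4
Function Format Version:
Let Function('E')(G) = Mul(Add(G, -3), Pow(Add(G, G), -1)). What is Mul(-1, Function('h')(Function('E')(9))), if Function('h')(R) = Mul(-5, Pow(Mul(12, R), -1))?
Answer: Rational(5, 4) ≈ 1.2500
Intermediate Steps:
Function('E')(G) = Mul(Rational(1, 2), Pow(G, -1), Add(-3, G)) (Function('E')(G) = Mul(Add(-3, G), Pow(Mul(2, G), -1)) = Mul(Add(-3, G), Mul(Rational(1, 2), Pow(G, -1))) = Mul(Rational(1, 2), Pow(G, -1), Add(-3, G)))
Function('h')(R) = Mul(Rational(-5, 12), Pow(R, -1)) (Function('h')(R) = Mul(-5, Mul(Rational(1, 12), Pow(R, -1))) = Mul(Rational(-5, 12), Pow(R, -1)))
Mul(-1, Function('h')(Function('E')(9))) = Mul(-1, Mul(Rational(-5, 12), Pow(Mul(Rational(1, 2), Pow(9, -1), Add(-3, 9)), -1))) = Mul(-1, Mul(Rational(-5, 12), Pow(Mul(Rational(1, 2), Rational(1, 9), 6), -1))) = Mul(-1, Mul(Rational(-5, 12), Pow(Rational(1, 3), -1))) = Mul(-1, Mul(Rational(-5, 12), 3)) = Mul(-1, Rational(-5, 4)) = Rational(5, 4)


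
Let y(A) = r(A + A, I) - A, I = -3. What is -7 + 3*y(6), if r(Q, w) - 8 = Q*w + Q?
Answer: -73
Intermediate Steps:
r(Q, w) = 8 + Q + Q*w (r(Q, w) = 8 + (Q*w + Q) = 8 + (Q + Q*w) = 8 + Q + Q*w)
y(A) = 8 - 5*A (y(A) = (8 + (A + A) + (A + A)*(-3)) - A = (8 + 2*A + (2*A)*(-3)) - A = (8 + 2*A - 6*A) - A = (8 - 4*A) - A = 8 - 5*A)
-7 + 3*y(6) = -7 + 3*(8 - 5*6) = -7 + 3*(8 - 30) = -7 + 3*(-22) = -7 - 66 = -73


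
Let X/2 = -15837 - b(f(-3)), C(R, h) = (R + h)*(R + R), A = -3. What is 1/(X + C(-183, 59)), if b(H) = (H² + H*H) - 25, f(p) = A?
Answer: 1/13724 ≈ 7.2865e-5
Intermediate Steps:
C(R, h) = 2*R*(R + h) (C(R, h) = (R + h)*(2*R) = 2*R*(R + h))
f(p) = -3
b(H) = -25 + 2*H² (b(H) = (H² + H²) - 25 = 2*H² - 25 = -25 + 2*H²)
X = -31660 (X = 2*(-15837 - (-25 + 2*(-3)²)) = 2*(-15837 - (-25 + 2*9)) = 2*(-15837 - (-25 + 18)) = 2*(-15837 - 1*(-7)) = 2*(-15837 + 7) = 2*(-15830) = -31660)
1/(X + C(-183, 59)) = 1/(-31660 + 2*(-183)*(-183 + 59)) = 1/(-31660 + 2*(-183)*(-124)) = 1/(-31660 + 45384) = 1/13724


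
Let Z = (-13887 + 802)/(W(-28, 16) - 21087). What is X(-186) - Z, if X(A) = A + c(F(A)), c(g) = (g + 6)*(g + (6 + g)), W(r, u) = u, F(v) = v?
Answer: 1384225189/21071 ≈ 65693.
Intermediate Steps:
c(g) = (6 + g)*(6 + 2*g)
Z = 13085/21071 (Z = (-13887 + 802)/(16 - 21087) = -13085/(-21071) = -13085*(-1/21071) = 13085/21071 ≈ 0.62100)
X(A) = 36 + 2*A² + 19*A (X(A) = A + (36 + 2*A² + 18*A) = 36 + 2*A² + 19*A)
X(-186) - Z = (36 + 2*(-186)² + 19*(-186)) - 1*13085/21071 = (36 + 2*34596 - 3534) - 13085/21071 = (36 + 69192 - 3534) - 13085/21071 = 65694 - 13085/21071 = 1384225189/21071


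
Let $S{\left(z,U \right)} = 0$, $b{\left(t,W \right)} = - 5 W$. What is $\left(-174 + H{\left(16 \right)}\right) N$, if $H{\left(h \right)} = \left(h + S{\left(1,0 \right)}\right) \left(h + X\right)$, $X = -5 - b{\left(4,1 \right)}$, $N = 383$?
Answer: $31406$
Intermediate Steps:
$X = 0$ ($X = -5 - \left(-5\right) 1 = -5 - -5 = -5 + 5 = 0$)
$H{\left(h \right)} = h^{2}$ ($H{\left(h \right)} = \left(h + 0\right) \left(h + 0\right) = h h = h^{2}$)
$\left(-174 + H{\left(16 \right)}\right) N = \left(-174 + 16^{2}\right) 383 = \left(-174 + 256\right) 383 = 82 \cdot 383 = 31406$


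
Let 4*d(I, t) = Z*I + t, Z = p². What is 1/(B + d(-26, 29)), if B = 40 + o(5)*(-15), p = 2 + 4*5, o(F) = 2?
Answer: -4/12515 ≈ -0.00031962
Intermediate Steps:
p = 22 (p = 2 + 20 = 22)
Z = 484 (Z = 22² = 484)
d(I, t) = 121*I + t/4 (d(I, t) = (484*I + t)/4 = (t + 484*I)/4 = 121*I + t/4)
B = 10 (B = 40 + 2*(-15) = 40 - 30 = 10)
1/(B + d(-26, 29)) = 1/(10 + (121*(-26) + (¼)*29)) = 1/(10 + (-3146 + 29/4)) = 1/(10 - 12555/4) = 1/(-12515/4) = -4/12515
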